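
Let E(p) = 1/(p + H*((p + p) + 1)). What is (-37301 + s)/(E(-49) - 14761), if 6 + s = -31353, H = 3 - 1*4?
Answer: 3295680/708527 ≈ 4.6515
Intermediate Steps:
H = -1 (H = 3 - 4 = -1)
s = -31359 (s = -6 - 31353 = -31359)
E(p) = 1/(-1 - p) (E(p) = 1/(p - ((p + p) + 1)) = 1/(p - (2*p + 1)) = 1/(p - (1 + 2*p)) = 1/(p + (-1 - 2*p)) = 1/(-1 - p))
(-37301 + s)/(E(-49) - 14761) = (-37301 - 31359)/(-1/(1 - 49) - 14761) = -68660/(-1/(-48) - 14761) = -68660/(-1*(-1/48) - 14761) = -68660/(1/48 - 14761) = -68660/(-708527/48) = -68660*(-48/708527) = 3295680/708527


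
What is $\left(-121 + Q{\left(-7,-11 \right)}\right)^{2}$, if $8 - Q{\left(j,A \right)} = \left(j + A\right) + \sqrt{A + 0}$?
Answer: $\left(95 + i \sqrt{11}\right)^{2} \approx 9014.0 + 630.16 i$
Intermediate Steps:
$Q{\left(j,A \right)} = 8 - A - j - \sqrt{A}$ ($Q{\left(j,A \right)} = 8 - \left(\left(j + A\right) + \sqrt{A + 0}\right) = 8 - \left(\left(A + j\right) + \sqrt{A}\right) = 8 - \left(A + j + \sqrt{A}\right) = 8 - A - j - \sqrt{A}$)
$\left(-121 + Q{\left(-7,-11 \right)}\right)^{2} = \left(-121 - \left(-26 + \sqrt{-11}\right)\right)^{2} = \left(-121 + \left(8 + 11 + 7 - i \sqrt{11}\right)\right)^{2} = \left(-121 + \left(26 - i \sqrt{11}\right)\right)^{2} = \left(-95 - i \sqrt{11}\right)^{2}$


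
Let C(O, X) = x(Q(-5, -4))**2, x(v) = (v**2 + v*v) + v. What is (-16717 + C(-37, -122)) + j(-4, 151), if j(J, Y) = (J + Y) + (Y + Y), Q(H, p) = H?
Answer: -14243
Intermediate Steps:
x(v) = v + 2*v**2 (x(v) = (v**2 + v**2) + v = 2*v**2 + v = v + 2*v**2)
j(J, Y) = J + 3*Y (j(J, Y) = (J + Y) + 2*Y = J + 3*Y)
C(O, X) = 2025 (C(O, X) = (-5*(1 + 2*(-5)))**2 = (-5*(1 - 10))**2 = (-5*(-9))**2 = 45**2 = 2025)
(-16717 + C(-37, -122)) + j(-4, 151) = (-16717 + 2025) + (-4 + 3*151) = -14692 + (-4 + 453) = -14692 + 449 = -14243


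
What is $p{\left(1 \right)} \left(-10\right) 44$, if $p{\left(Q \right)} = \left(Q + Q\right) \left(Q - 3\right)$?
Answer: $1760$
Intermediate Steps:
$p{\left(Q \right)} = 2 Q \left(-3 + Q\right)$
$p{\left(1 \right)} \left(-10\right) 44 = 2 \cdot 1 \left(-3 + 1\right) \left(-10\right) 44 = 2 \cdot 1 \left(-2\right) \left(-10\right) 44 = \left(-4\right) \left(-10\right) 44 = 40 \cdot 44 = 1760$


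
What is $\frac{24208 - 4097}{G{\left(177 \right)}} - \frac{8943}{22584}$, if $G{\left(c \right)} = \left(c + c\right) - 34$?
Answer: $\frac{18805211}{301120} \approx 62.451$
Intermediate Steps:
$G{\left(c \right)} = -34 + 2 c$ ($G{\left(c \right)} = 2 c - 34 = -34 + 2 c$)
$\frac{24208 - 4097}{G{\left(177 \right)}} - \frac{8943}{22584} = \frac{24208 - 4097}{-34 + 2 \cdot 177} - \frac{8943}{22584} = \frac{24208 - 4097}{-34 + 354} - \frac{2981}{7528} = \frac{20111}{320} - \frac{2981}{7528} = \frac{18805211}{301120}$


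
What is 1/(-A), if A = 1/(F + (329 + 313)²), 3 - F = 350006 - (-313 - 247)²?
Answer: -375761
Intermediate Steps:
F = -36403 (F = 3 - (350006 - (-313 - 247)²) = 3 - (350006 - 1*(-560)²) = 3 - (350006 - 1*313600) = 3 - (350006 - 313600) = 3 - 1*36406 = 3 - 36406 = -36403)
A = 1/375761 (A = 1/(-36403 + (329 + 313)²) = 1/(-36403 + 642²) = 1/(-36403 + 412164) = 1/375761 ≈ 2.6613e-6)
1/(-A) = 1/(-1*1/375761) = 1/(-1/375761) = -375761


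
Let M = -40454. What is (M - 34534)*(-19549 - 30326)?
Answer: 3740026500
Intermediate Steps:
(M - 34534)*(-19549 - 30326) = (-40454 - 34534)*(-19549 - 30326) = -74988*(-49875) = 3740026500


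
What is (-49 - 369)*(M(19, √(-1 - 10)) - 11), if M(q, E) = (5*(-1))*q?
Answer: 44308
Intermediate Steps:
M(q, E) = -5*q
(-49 - 369)*(M(19, √(-1 - 10)) - 11) = (-49 - 369)*(-5*19 - 11) = -418*(-95 - 11) = -418*(-106) = 44308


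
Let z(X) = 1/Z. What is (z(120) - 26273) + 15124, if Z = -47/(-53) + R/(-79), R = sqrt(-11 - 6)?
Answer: -154221079847/13834122 + 221911*I*sqrt(17)/13834122 ≈ -11148.0 + 0.066138*I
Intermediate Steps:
R = I*sqrt(17) (R = sqrt(-17) = I*sqrt(17) ≈ 4.1231*I)
Z = 47/53 - I*sqrt(17)/79 (Z = -47/(-53) + (I*sqrt(17))/(-79) = -47*(-1/53) + (I*sqrt(17))*(-1/79) = 47/53 - I*sqrt(17)/79 ≈ 0.88679 - 0.052191*I)
z(X) = 1/(47/53 - I*sqrt(17)/79)
(z(120) - 26273) + 15124 = ((15546331/13834122 + 221911*I*sqrt(17)/13834122) - 26273) + 15124 = (-363448340975/13834122 + 221911*I*sqrt(17)/13834122) + 15124 = -154221079847/13834122 + 221911*I*sqrt(17)/13834122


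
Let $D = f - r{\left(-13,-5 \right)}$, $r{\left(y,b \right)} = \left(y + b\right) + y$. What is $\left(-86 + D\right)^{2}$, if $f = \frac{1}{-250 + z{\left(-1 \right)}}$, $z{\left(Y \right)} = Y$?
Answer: $\frac{190605636}{63001} \approx 3025.4$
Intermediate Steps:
$r{\left(y,b \right)} = b + 2 y$ ($r{\left(y,b \right)} = \left(b + y\right) + y = b + 2 y$)
$f = - \frac{1}{251}$ ($f = \frac{1}{-250 - 1} = \frac{1}{-251} = - \frac{1}{251} \approx -0.0039841$)
$D = \frac{7780}{251}$ ($D = - \frac{1}{251} - \left(-5 + 2 \left(-13\right)\right) = - \frac{1}{251} - \left(-5 - 26\right) = - \frac{1}{251} - -31 = - \frac{1}{251} + 31 = \frac{7780}{251} \approx 30.996$)
$\left(-86 + D\right)^{2} = \left(-86 + \frac{7780}{251}\right)^{2} = \left(- \frac{13806}{251}\right)^{2} = \frac{190605636}{63001}$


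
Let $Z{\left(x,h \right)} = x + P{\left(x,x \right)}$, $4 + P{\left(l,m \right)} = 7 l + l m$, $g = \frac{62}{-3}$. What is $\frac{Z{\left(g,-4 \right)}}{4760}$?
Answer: $\frac{58}{1071} \approx 0.054155$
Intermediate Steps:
$g = - \frac{62}{3}$ ($g = 62 \left(- \frac{1}{3}\right) = - \frac{62}{3} \approx -20.667$)
$P{\left(l,m \right)} = -4 + 7 l + l m$ ($P{\left(l,m \right)} = -4 + \left(7 l + l m\right) = -4 + 7 l + l m$)
$Z{\left(x,h \right)} = -4 + x^{2} + 8 x$ ($Z{\left(x,h \right)} = x + \left(-4 + 7 x + x x\right) = x + \left(-4 + 7 x + x^{2}\right) = x + \left(-4 + x^{2} + 7 x\right) = -4 + x^{2} + 8 x$)
$\frac{Z{\left(g,-4 \right)}}{4760} = \frac{-4 + \left(- \frac{62}{3}\right)^{2} + 8 \left(- \frac{62}{3}\right)}{4760} = \left(-4 + \frac{3844}{9} - \frac{496}{3}\right) \frac{1}{4760} = \frac{2320}{9} \cdot \frac{1}{4760} = \frac{58}{1071}$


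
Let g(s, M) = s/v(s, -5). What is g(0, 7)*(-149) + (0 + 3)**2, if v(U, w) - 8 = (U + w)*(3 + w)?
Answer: 9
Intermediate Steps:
v(U, w) = 8 + (3 + w)*(U + w) (v(U, w) = 8 + (U + w)*(3 + w) = 8 + (3 + w)*(U + w))
g(s, M) = s/(18 - 2*s) (g(s, M) = s/(8 + (-5)**2 + 3*s + 3*(-5) + s*(-5)) = s/(8 + 25 + 3*s - 15 - 5*s) = s/(18 - 2*s))
g(0, 7)*(-149) + (0 + 3)**2 = ((1/2)*0/(9 - 1*0))*(-149) + (0 + 3)**2 = ((1/2)*0/(9 + 0))*(-149) + 3**2 = ((1/2)*0/9)*(-149) + 9 = ((1/2)*0*(1/9))*(-149) + 9 = 0*(-149) + 9 = 0 + 9 = 9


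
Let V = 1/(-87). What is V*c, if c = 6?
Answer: -2/29 ≈ -0.068966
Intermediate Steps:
V = -1/87 ≈ -0.011494
V*c = -1/87*6 = -2/29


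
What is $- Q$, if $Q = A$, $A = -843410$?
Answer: $843410$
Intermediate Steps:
$Q = -843410$
$- Q = \left(-1\right) \left(-843410\right) = 843410$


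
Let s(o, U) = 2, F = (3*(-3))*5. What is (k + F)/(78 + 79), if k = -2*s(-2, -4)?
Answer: -49/157 ≈ -0.31210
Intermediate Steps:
F = -45 (F = -9*5 = -45)
k = -4 (k = -2*2 = -4)
(k + F)/(78 + 79) = (-4 - 45)/(78 + 79) = -49/157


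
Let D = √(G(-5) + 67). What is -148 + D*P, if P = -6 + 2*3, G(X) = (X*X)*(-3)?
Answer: -148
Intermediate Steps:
G(X) = -3*X² (G(X) = X²*(-3) = -3*X²)
P = 0 (P = -6 + 6 = 0)
D = 2*I*√2 (D = √(-3*(-5)² + 67) = √(-3*25 + 67) = √(-75 + 67) = √(-8) = 2*I*√2 ≈ 2.8284*I)
-148 + D*P = -148 + (2*I*√2)*0 = -148 + 0 = -148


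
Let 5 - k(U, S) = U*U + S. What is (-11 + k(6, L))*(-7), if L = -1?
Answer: 287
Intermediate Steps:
k(U, S) = 5 - S - U**2 (k(U, S) = 5 - (U*U + S) = 5 - (U**2 + S) = 5 - (S + U**2) = 5 + (-S - U**2) = 5 - S - U**2)
(-11 + k(6, L))*(-7) = (-11 + (5 - 1*(-1) - 1*6**2))*(-7) = (-11 + (5 + 1 - 1*36))*(-7) = (-11 + (5 + 1 - 36))*(-7) = (-11 - 30)*(-7) = -41*(-7) = 287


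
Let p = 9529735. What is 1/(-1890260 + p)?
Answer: 1/7639475 ≈ 1.3090e-7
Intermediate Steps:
1/(-1890260 + p) = 1/(-1890260 + 9529735) = 1/7639475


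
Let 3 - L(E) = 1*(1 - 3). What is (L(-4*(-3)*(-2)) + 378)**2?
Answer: 146689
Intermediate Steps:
L(E) = 5 (L(E) = 3 - (1 - 3) = 3 - (-2) = 3 - 1*(-2) = 3 + 2 = 5)
(L(-4*(-3)*(-2)) + 378)**2 = (5 + 378)**2 = 383**2 = 146689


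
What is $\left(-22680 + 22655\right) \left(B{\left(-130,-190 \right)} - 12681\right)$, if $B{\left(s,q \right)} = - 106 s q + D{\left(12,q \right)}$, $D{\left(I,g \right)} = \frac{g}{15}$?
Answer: $\frac{197317025}{3} \approx 6.5772 \cdot 10^{7}$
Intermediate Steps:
$D{\left(I,g \right)} = \frac{g}{15}$ ($D{\left(I,g \right)} = g \frac{1}{15} = \frac{g}{15}$)
$B{\left(s,q \right)} = \frac{q}{15} - 106 q s$ ($B{\left(s,q \right)} = - 106 s q + \frac{q}{15} = - 106 q s + \frac{q}{15} = \frac{q}{15} - 106 q s$)
$\left(-22680 + 22655\right) \left(B{\left(-130,-190 \right)} - 12681\right) = \left(-22680 + 22655\right) \left(\frac{1}{15} \left(-190\right) \left(1 - -206700\right) - 12681\right) = - 25 \left(\frac{1}{15} \left(-190\right) \left(1 + 206700\right) - 12681\right) = - 25 \left(\frac{1}{15} \left(-190\right) 206701 - 12681\right) = - 25 \left(- \frac{7854638}{3} - 12681\right) = \left(-25\right) \left(- \frac{7892681}{3}\right) = \frac{197317025}{3}$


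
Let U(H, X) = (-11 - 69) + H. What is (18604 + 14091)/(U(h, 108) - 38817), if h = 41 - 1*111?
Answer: -32695/38967 ≈ -0.83904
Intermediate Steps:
h = -70 (h = 41 - 111 = -70)
U(H, X) = -80 + H
(18604 + 14091)/(U(h, 108) - 38817) = (18604 + 14091)/((-80 - 70) - 38817) = 32695/(-150 - 38817) = 32695/(-38967) = 32695*(-1/38967) = -32695/38967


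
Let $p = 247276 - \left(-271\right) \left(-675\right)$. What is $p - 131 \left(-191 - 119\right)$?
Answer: $104961$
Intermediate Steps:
$p = 64351$ ($p = 247276 - 182925 = 64351$)
$p - 131 \left(-191 - 119\right) = 64351 - 131 \left(-191 - 119\right) = 64351 - -40610 = 64351 + 40610 = 104961$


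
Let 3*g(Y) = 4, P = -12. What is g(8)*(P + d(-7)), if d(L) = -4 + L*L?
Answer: 44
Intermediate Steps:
d(L) = -4 + L²
g(Y) = 4/3 (g(Y) = (⅓)*4 = 4/3)
g(8)*(P + d(-7)) = 4*(-12 + (-4 + (-7)²))/3 = 4*(-12 + (-4 + 49))/3 = 4*(-12 + 45)/3 = (4/3)*33 = 44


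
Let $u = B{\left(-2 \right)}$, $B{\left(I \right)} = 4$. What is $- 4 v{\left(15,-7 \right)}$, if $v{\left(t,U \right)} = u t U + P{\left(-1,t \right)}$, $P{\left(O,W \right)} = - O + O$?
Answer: $1680$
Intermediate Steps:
$u = 4$
$P{\left(O,W \right)} = 0$
$v{\left(t,U \right)} = 4 U t$ ($v{\left(t,U \right)} = 4 t U + 0 = 4 U t + 0 = 4 U t$)
$- 4 v{\left(15,-7 \right)} = - 4 \cdot 4 \left(-7\right) 15 = \left(-4\right) \left(-420\right) = 1680$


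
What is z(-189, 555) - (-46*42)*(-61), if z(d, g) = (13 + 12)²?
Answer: -117227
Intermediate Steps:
z(d, g) = 625 (z(d, g) = 25² = 625)
z(-189, 555) - (-46*42)*(-61) = 625 - (-46*42)*(-61) = 625 - (-1932)*(-61) = 625 - 1*117852 = 625 - 117852 = -117227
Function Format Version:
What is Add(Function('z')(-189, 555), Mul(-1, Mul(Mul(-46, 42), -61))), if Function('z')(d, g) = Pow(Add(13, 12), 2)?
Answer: -117227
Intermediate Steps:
Function('z')(d, g) = 625 (Function('z')(d, g) = Pow(25, 2) = 625)
Add(Function('z')(-189, 555), Mul(-1, Mul(Mul(-46, 42), -61))) = Add(625, Mul(-1, Mul(Mul(-46, 42), -61))) = Add(625, Mul(-1, Mul(-1932, -61))) = Add(625, Mul(-1, 117852)) = Add(625, -117852) = -117227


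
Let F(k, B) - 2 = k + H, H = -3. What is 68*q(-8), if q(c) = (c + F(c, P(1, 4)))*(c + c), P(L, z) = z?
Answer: 18496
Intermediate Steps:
F(k, B) = -1 + k (F(k, B) = 2 + (k - 3) = 2 + (-3 + k) = -1 + k)
q(c) = 2*c*(-1 + 2*c) (q(c) = (c + (-1 + c))*(c + c) = (-1 + 2*c)*(2*c) = 2*c*(-1 + 2*c))
68*q(-8) = 68*(2*(-8)*(-1 + 2*(-8))) = 68*(2*(-8)*(-1 - 16)) = 68*(2*(-8)*(-17)) = 68*272 = 18496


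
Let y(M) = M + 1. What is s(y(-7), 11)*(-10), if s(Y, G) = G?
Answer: -110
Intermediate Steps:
y(M) = 1 + M
s(y(-7), 11)*(-10) = 11*(-10) = -110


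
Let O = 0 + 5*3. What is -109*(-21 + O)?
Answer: 654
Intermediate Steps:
O = 15 (O = 0 + 15 = 15)
-109*(-21 + O) = -109*(-21 + 15) = -109*(-6) = 654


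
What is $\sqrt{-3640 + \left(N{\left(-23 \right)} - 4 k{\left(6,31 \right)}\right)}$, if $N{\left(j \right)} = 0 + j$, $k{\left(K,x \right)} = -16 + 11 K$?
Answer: $i \sqrt{3863} \approx 62.153 i$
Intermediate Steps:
$N{\left(j \right)} = j$
$\sqrt{-3640 + \left(N{\left(-23 \right)} - 4 k{\left(6,31 \right)}\right)} = \sqrt{-3640 - \left(23 + 4 \left(-16 + 11 \cdot 6\right)\right)} = \sqrt{-3640 - \left(23 + 4 \left(-16 + 66\right)\right)} = \sqrt{-3640 - 223} = \sqrt{-3863} = i \sqrt{3863}$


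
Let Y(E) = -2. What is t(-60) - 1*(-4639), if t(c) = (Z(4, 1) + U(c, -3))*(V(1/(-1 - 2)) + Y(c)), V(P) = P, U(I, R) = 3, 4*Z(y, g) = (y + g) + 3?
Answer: 13882/3 ≈ 4627.3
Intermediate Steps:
Z(y, g) = ¾ + g/4 + y/4 (Z(y, g) = ((y + g) + 3)/4 = ((g + y) + 3)/4 = (3 + g + y)/4 = ¾ + g/4 + y/4)
t(c) = -35/3 (t(c) = ((¾ + (¼)*1 + (¼)*4) + 3)*(1/(-1 - 2) - 2) = ((¾ + ¼ + 1) + 3)*(1/(-3) - 2) = (2 + 3)*(-⅓ - 2) = 5*(-7/3) = -35/3)
t(-60) - 1*(-4639) = -35/3 - 1*(-4639) = -35/3 + 4639 = 13882/3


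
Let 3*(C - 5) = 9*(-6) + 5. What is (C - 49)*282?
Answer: -17014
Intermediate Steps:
C = -34/3 (C = 5 + (9*(-6) + 5)/3 = 5 + (-54 + 5)/3 = 5 + (⅓)*(-49) = 5 - 49/3 = -34/3 ≈ -11.333)
(C - 49)*282 = (-34/3 - 49)*282 = -181/3*282 = -17014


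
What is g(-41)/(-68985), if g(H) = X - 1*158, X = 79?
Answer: 79/68985 ≈ 0.0011452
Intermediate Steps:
g(H) = -79 (g(H) = 79 - 1*158 = 79 - 158 = -79)
g(-41)/(-68985) = -79/(-68985) = -79*(-1/68985) = 79/68985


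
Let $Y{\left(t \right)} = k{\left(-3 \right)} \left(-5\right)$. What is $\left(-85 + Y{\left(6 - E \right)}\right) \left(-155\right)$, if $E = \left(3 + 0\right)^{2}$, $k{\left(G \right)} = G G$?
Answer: $20150$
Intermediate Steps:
$k{\left(G \right)} = G^{2}$
$E = 9$ ($E = 3^{2} = 9$)
$Y{\left(t \right)} = -45$ ($Y{\left(t \right)} = \left(-3\right)^{2} \left(-5\right) = 9 \left(-5\right) = -45$)
$\left(-85 + Y{\left(6 - E \right)}\right) \left(-155\right) = \left(-85 - 45\right) \left(-155\right) = \left(-130\right) \left(-155\right) = 20150$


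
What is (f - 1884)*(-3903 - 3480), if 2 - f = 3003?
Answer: 36065955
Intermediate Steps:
f = -3001 (f = 2 - 1*3003 = 2 - 3003 = -3001)
(f - 1884)*(-3903 - 3480) = (-3001 - 1884)*(-3903 - 3480) = -4885*(-7383) = 36065955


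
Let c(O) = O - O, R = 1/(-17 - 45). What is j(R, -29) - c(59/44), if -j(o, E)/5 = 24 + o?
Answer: -7435/62 ≈ -119.92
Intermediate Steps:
R = -1/62 (R = 1/(-62) = -1/62 ≈ -0.016129)
c(O) = 0
j(o, E) = -120 - 5*o (j(o, E) = -5*(24 + o) = -120 - 5*o)
j(R, -29) - c(59/44) = (-120 - 5*(-1/62)) - 1*0 = (-120 + 5/62) + 0 = -7435/62 + 0 = -7435/62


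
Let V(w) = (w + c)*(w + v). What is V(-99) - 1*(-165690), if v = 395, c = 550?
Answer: 299186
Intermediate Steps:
V(w) = (395 + w)*(550 + w) (V(w) = (w + 550)*(w + 395) = (550 + w)*(395 + w) = (395 + w)*(550 + w))
V(-99) - 1*(-165690) = (217250 + (-99)² + 945*(-99)) - 1*(-165690) = (217250 + 9801 - 93555) + 165690 = 133496 + 165690 = 299186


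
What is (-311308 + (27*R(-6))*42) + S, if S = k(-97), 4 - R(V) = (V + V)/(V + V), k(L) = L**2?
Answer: -298497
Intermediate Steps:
R(V) = 3 (R(V) = 4 - (V + V)/(V + V) = 4 - 2*V/(2*V) = 4 - 2*V*1/(2*V) = 4 - 1*1 = 4 - 1 = 3)
S = 9409 (S = (-97)**2 = 9409)
(-311308 + (27*R(-6))*42) + S = (-311308 + (27*3)*42) + 9409 = (-311308 + 81*42) + 9409 = (-311308 + 3402) + 9409 = -307906 + 9409 = -298497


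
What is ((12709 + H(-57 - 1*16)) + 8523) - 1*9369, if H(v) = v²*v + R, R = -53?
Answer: -377207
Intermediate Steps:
H(v) = -53 + v³ (H(v) = v²*v - 53 = v³ - 53 = -53 + v³)
((12709 + H(-57 - 1*16)) + 8523) - 1*9369 = ((12709 + (-53 + (-57 - 1*16)³)) + 8523) - 1*9369 = ((12709 + (-53 + (-57 - 16)³)) + 8523) - 9369 = ((12709 + (-53 + (-73)³)) + 8523) - 9369 = ((12709 + (-53 - 389017)) + 8523) - 9369 = ((12709 - 389070) + 8523) - 9369 = (-376361 + 8523) - 9369 = -367838 - 9369 = -377207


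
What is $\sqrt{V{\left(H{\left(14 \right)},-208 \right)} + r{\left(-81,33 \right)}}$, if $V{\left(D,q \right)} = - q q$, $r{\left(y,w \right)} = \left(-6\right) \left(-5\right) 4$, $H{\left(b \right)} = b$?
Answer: $2 i \sqrt{10786} \approx 207.71 i$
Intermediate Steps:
$r{\left(y,w \right)} = 120$ ($r{\left(y,w \right)} = 30 \cdot 4 = 120$)
$V{\left(D,q \right)} = - q^{2}$
$\sqrt{V{\left(H{\left(14 \right)},-208 \right)} + r{\left(-81,33 \right)}} = \sqrt{- \left(-208\right)^{2} + 120} = \sqrt{\left(-1\right) 43264 + 120} = \sqrt{-43264 + 120} = \sqrt{-43144} = 2 i \sqrt{10786}$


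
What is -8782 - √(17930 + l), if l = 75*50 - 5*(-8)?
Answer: -8782 - 2*√5430 ≈ -8929.4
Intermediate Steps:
l = 3790 (l = 3750 + 40 = 3790)
-8782 - √(17930 + l) = -8782 - √(17930 + 3790) = -8782 - √21720 = -8782 - 2*√5430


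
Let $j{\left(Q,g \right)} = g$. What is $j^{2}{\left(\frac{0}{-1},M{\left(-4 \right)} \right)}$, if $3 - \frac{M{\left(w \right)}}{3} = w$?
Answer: $441$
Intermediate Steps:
$M{\left(w \right)} = 9 - 3 w$
$j^{2}{\left(\frac{0}{-1},M{\left(-4 \right)} \right)} = \left(9 - -12\right)^{2} = \left(9 + 12\right)^{2} = 21^{2} = 441$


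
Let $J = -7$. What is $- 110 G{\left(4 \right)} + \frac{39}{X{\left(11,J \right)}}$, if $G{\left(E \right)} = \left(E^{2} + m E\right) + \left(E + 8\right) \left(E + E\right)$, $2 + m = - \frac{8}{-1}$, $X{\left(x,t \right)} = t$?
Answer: $- \frac{104759}{7} \approx -14966.0$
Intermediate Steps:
$m = 6$ ($m = -2 - \frac{8}{-1} = -2 - -8 = -2 + 8 = 6$)
$G{\left(E \right)} = E^{2} + 6 E + 2 E \left(8 + E\right)$ ($G{\left(E \right)} = \left(E^{2} + 6 E\right) + \left(E + 8\right) \left(E + E\right) = \left(E^{2} + 6 E\right) + \left(8 + E\right) 2 E = \left(E^{2} + 6 E\right) + 2 E \left(8 + E\right) = E^{2} + 6 E + 2 E \left(8 + E\right)$)
$- 110 G{\left(4 \right)} + \frac{39}{X{\left(11,J \right)}} = - 110 \cdot 4 \left(22 + 3 \cdot 4\right) + \frac{39}{-7} = - 110 \cdot 4 \left(22 + 12\right) + 39 \left(- \frac{1}{7}\right) = - 110 \cdot 4 \cdot 34 - \frac{39}{7} = \left(-110\right) 136 - \frac{39}{7} = -14960 - \frac{39}{7} = - \frac{104759}{7}$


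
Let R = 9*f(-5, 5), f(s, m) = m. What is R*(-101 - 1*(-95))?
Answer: -270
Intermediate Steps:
R = 45 (R = 9*5 = 45)
R*(-101 - 1*(-95)) = 45*(-101 - 1*(-95)) = 45*(-101 + 95) = 45*(-6) = -270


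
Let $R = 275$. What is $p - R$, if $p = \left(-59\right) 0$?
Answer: $-275$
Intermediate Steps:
$p = 0$
$p - R = 0 - 275 = -275$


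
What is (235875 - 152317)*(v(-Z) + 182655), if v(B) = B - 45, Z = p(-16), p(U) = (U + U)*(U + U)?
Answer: 15172962988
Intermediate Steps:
p(U) = 4*U² (p(U) = (2*U)*(2*U) = 4*U²)
Z = 1024 (Z = 4*(-16)² = 4*256 = 1024)
v(B) = -45 + B
(235875 - 152317)*(v(-Z) + 182655) = (235875 - 152317)*((-45 - 1*1024) + 182655) = 83558*((-45 - 1024) + 182655) = 83558*(-1069 + 182655) = 83558*181586 = 15172962988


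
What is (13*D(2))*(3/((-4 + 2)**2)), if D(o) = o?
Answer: 39/2 ≈ 19.500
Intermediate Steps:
(13*D(2))*(3/((-4 + 2)**2)) = (13*2)*(3/((-4 + 2)**2)) = 26*(3/((-2)**2)) = 26*(3/4) = 39/2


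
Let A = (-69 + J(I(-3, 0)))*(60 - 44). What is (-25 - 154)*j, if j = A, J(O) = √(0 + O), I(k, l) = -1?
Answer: 197616 - 2864*I ≈ 1.9762e+5 - 2864.0*I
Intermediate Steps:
J(O) = √O
A = -1104 + 16*I (A = (-69 + √(-1))*(60 - 44) = (-69 + I)*16 = -1104 + 16*I ≈ -1104.0 + 16.0*I)
j = -1104 + 16*I ≈ -1104.0 + 16.0*I
(-25 - 154)*j = (-25 - 154)*(-1104 + 16*I) = -179*(-1104 + 16*I) = 197616 - 2864*I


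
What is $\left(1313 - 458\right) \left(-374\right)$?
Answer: $-319770$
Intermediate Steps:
$\left(1313 - 458\right) \left(-374\right) = 855 \left(-374\right) = -319770$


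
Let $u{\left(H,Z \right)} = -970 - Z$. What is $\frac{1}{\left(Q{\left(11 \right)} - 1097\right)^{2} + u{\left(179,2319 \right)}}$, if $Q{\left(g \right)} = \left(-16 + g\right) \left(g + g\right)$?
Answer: $\frac{1}{1453560} \approx 6.8797 \cdot 10^{-7}$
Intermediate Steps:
$Q{\left(g \right)} = 2 g \left(-16 + g\right)$ ($Q{\left(g \right)} = \left(-16 + g\right) 2 g = 2 g \left(-16 + g\right)$)
$\frac{1}{\left(Q{\left(11 \right)} - 1097\right)^{2} + u{\left(179,2319 \right)}} = \frac{1}{\left(2 \cdot 11 \left(-16 + 11\right) - 1097\right)^{2} - 3289} = \frac{1}{\left(2 \cdot 11 \left(-5\right) - 1097\right)^{2} - 3289} = \frac{1}{\left(-110 - 1097\right)^{2} - 3289} = \frac{1}{\left(-1207\right)^{2} - 3289} = \frac{1}{1456849 - 3289} = \frac{1}{1453560}$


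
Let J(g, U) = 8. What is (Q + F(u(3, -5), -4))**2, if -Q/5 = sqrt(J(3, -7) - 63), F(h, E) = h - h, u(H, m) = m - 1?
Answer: -1375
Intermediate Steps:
u(H, m) = -1 + m
F(h, E) = 0
Q = -5*I*sqrt(55) (Q = -5*sqrt(8 - 63) = -5*I*sqrt(55) ≈ -37.081*I)
(Q + F(u(3, -5), -4))**2 = (-5*I*sqrt(55) + 0)**2 = (-5*I*sqrt(55))**2 = -1375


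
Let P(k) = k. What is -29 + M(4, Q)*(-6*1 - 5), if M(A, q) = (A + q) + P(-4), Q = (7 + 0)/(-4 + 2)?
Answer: 19/2 ≈ 9.5000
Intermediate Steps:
Q = -7/2 (Q = 7/(-2) = 7*(-½) = -7/2 ≈ -3.5000)
M(A, q) = -4 + A + q (M(A, q) = (A + q) - 4 = -4 + A + q)
-29 + M(4, Q)*(-6*1 - 5) = -29 + (-4 + 4 - 7/2)*(-6*1 - 5) = -29 - 7*(-6 - 5)/2 = -29 - 7/2*(-11) = -29 + 77/2 = 19/2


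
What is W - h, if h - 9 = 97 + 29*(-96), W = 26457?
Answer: 29135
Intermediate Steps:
h = -2678 (h = 9 + (97 + 29*(-96)) = 9 + (97 - 2784) = 9 - 2687 = -2678)
W - h = 26457 - 1*(-2678) = 26457 + 2678 = 29135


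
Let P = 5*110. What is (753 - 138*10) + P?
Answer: -77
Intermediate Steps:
P = 550
(753 - 138*10) + P = (753 - 138*10) + 550 = (753 - 1380) + 550 = -627 + 550 = -77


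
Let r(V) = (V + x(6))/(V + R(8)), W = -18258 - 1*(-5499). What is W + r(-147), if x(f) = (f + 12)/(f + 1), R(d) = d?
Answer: -12413496/973 ≈ -12758.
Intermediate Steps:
W = -12759 (W = -18258 + 5499 = -12759)
x(f) = (12 + f)/(1 + f)
r(V) = (18/7 + V)/(8 + V) (r(V) = (V + (12 + 6)/(1 + 6))/(V + 8) = (V + 18/7)/(8 + V) = (18/7 + V)/(8 + V))
W + r(-147) = -12759 + (18/7 - 147)/(8 - 147) = -12759 - 1011/7/(-139) = -12759 - 1/139*(-1011/7) = -12759 + 1011/973 = -12413496/973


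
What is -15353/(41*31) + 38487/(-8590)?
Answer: -180799247/10917890 ≈ -16.560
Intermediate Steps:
-15353/(41*31) + 38487/(-8590) = -15353/1271 + 38487*(-1/8590) = -15353*1/1271 - 38487/8590 = -15353/1271 - 38487/8590 = -180799247/10917890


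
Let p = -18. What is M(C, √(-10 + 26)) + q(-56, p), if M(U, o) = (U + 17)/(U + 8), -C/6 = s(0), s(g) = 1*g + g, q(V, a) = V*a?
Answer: 8081/8 ≈ 1010.1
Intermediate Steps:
s(g) = 2*g (s(g) = g + g = 2*g)
C = 0 (C = -12*0 = -6*0 = 0)
M(U, o) = (17 + U)/(8 + U)
M(C, √(-10 + 26)) + q(-56, p) = (17 + 0)/(8 + 0) - 56*(-18) = 17/8 + 1008 = 8081/8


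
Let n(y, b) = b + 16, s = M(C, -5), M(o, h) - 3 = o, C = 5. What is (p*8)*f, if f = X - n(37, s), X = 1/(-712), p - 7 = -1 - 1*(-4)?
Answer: -170890/89 ≈ -1920.1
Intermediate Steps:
p = 10 (p = 7 + (-1 - 1*(-4)) = 7 + (-1 + 4) = 7 + 3 = 10)
M(o, h) = 3 + o
s = 8 (s = 3 + 5 = 8)
n(y, b) = 16 + b
X = -1/712 ≈ -0.0014045
f = -17089/712 (f = -1/712 - (16 + 8) = -1/712 - 1*24 = -1/712 - 24 = -17089/712 ≈ -24.001)
(p*8)*f = (10*8)*(-17089/712) = 80*(-17089/712) = -170890/89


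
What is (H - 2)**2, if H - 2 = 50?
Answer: 2500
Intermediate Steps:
H = 52 (H = 2 + 50 = 52)
(H - 2)**2 = (52 - 2)**2 = 50**2 = 2500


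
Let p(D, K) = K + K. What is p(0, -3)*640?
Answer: -3840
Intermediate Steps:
p(D, K) = 2*K
p(0, -3)*640 = (2*(-3))*640 = -6*640 = -3840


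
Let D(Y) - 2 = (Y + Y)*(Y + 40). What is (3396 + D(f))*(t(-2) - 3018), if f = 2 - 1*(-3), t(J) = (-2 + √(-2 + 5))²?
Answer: -11586328 - 15392*√3 ≈ -1.1613e+7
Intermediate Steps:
t(J) = (-2 + √3)²
f = 5 (f = 2 + 3 = 5)
D(Y) = 2 + 2*Y*(40 + Y) (D(Y) = 2 + (Y + Y)*(Y + 40) = 2 + (2*Y)*(40 + Y) = 2 + 2*Y*(40 + Y))
(3396 + D(f))*(t(-2) - 3018) = (3396 + (2 + 2*5² + 80*5))*((2 - √3)² - 3018) = (3396 + (2 + 2*25 + 400))*(-3018 + (2 - √3)²) = (3396 + (2 + 50 + 400))*(-3018 + (2 - √3)²) = (3396 + 452)*(-3018 + (2 - √3)²) = 3848*(-3018 + (2 - √3)²) = -11613264 + 3848*(2 - √3)²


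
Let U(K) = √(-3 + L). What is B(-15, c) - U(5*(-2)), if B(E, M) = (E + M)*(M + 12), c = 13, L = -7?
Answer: -50 - I*√10 ≈ -50.0 - 3.1623*I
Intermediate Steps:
U(K) = I*√10 (U(K) = √(-3 - 7) = √(-10) = I*√10)
B(E, M) = (12 + M)*(E + M) (B(E, M) = (E + M)*(12 + M) = (12 + M)*(E + M))
B(-15, c) - U(5*(-2)) = (13² + 12*(-15) + 12*13 - 15*13) - I*√10 = (169 - 180 + 156 - 195) - I*√10 = -50 - I*√10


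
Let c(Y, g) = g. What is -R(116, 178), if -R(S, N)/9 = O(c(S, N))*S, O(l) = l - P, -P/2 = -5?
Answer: 175392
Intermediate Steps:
P = 10 (P = -2*(-5) = 10)
O(l) = -10 + l (O(l) = l - 1*10 = l - 10 = -10 + l)
R(S, N) = -9*S*(-10 + N) (R(S, N) = -9*(-10 + N)*S = -9*S*(-10 + N))
-R(116, 178) = -9*116*(10 - 1*178) = -9*116*(10 - 178) = -9*116*(-168) = -1*(-175392) = 175392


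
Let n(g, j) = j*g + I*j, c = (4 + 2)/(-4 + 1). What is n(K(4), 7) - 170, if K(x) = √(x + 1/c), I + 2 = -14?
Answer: -282 + 7*√14/2 ≈ -268.90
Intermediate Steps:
c = -2 (c = 6/(-3) = 6*(-⅓) = -2)
I = -16 (I = -2 - 14 = -16)
K(x) = √(-½ + x) (K(x) = √(x + 1/(-2)) = √(x - ½) = √(-½ + x))
n(g, j) = -16*j + g*j (n(g, j) = j*g - 16*j = g*j - 16*j = -16*j + g*j)
n(K(4), 7) - 170 = 7*(-16 + √(-2 + 4*4)/2) - 170 = 7*(-16 + √(-2 + 16)/2) - 170 = 7*(-16 + √14/2) - 170 = (-112 + 7*√14/2) - 170 = -282 + 7*√14/2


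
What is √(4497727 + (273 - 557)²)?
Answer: √4578383 ≈ 2139.7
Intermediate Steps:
√(4497727 + (273 - 557)²) = √(4497727 + (-284)²) = √(4497727 + 80656) = √4578383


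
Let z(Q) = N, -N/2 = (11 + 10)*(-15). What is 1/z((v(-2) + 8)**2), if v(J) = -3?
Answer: 1/630 ≈ 0.0015873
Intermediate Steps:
N = 630 (N = -2*(11 + 10)*(-15) = -42*(-15) = -2*(-315) = 630)
z(Q) = 630
1/z((v(-2) + 8)**2) = 1/630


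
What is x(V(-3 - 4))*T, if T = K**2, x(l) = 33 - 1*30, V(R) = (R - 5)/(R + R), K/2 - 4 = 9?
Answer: 2028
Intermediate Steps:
K = 26 (K = 8 + 2*9 = 8 + 18 = 26)
V(R) = (-5 + R)/(2*R) (V(R) = (-5 + R)/((2*R)) = (-5 + R)*(1/(2*R)) = (-5 + R)/(2*R))
x(l) = 3 (x(l) = 33 - 30 = 3)
T = 676 (T = 26**2 = 676)
x(V(-3 - 4))*T = 3*676 = 2028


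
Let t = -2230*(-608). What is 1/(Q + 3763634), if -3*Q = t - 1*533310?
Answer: 3/10468372 ≈ 2.8658e-7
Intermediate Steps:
t = 1355840
Q = -822530/3 (Q = -(1355840 - 1*533310)/3 = -(1355840 - 533310)/3 = -⅓*822530 = -822530/3 ≈ -2.7418e+5)
1/(Q + 3763634) = 1/(-822530/3 + 3763634) = 1/(10468372/3) = 3/10468372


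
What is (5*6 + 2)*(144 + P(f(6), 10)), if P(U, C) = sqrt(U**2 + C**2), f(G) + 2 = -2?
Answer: 4608 + 64*sqrt(29) ≈ 4952.6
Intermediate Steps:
f(G) = -4 (f(G) = -2 - 2 = -4)
P(U, C) = sqrt(C**2 + U**2)
(5*6 + 2)*(144 + P(f(6), 10)) = (5*6 + 2)*(144 + sqrt(10**2 + (-4)**2)) = (30 + 2)*(144 + sqrt(100 + 16)) = 32*(144 + sqrt(116)) = 32*(144 + 2*sqrt(29)) = 4608 + 64*sqrt(29)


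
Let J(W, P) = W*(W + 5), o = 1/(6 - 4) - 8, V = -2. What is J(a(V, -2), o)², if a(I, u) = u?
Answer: 36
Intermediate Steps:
o = -15/2 (o = 1/2 - 8 = ½ - 8 = -15/2 ≈ -7.5000)
J(W, P) = W*(5 + W)
J(a(V, -2), o)² = (-2*(5 - 2))² = (-2*3)² = (-6)² = 36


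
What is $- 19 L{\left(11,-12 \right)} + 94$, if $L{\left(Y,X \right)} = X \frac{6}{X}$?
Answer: $-20$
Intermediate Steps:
$L{\left(Y,X \right)} = 6$
$- 19 L{\left(11,-12 \right)} + 94 = \left(-19\right) 6 + 94 = -114 + 94 = -20$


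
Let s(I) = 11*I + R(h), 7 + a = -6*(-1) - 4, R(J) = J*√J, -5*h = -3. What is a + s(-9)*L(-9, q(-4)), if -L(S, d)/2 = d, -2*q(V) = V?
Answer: 391 - 12*√15/25 ≈ 389.14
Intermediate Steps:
h = ⅗ (h = -⅕*(-3) = ⅗ ≈ 0.60000)
q(V) = -V/2
L(S, d) = -2*d
R(J) = J^(3/2)
a = -5 (a = -7 + (-6*(-1) - 4) = -7 + (6 - 4) = -7 + 2 = -5)
s(I) = 11*I + 3*√15/25 (s(I) = 11*I + (⅗)^(3/2) = 11*I + 3*√15/25)
a + s(-9)*L(-9, q(-4)) = -5 + (11*(-9) + 3*√15/25)*(-(-1)*(-4)) = -5 + (-99 + 3*√15/25)*(-2*2) = -5 + (-99 + 3*√15/25)*(-4) = -5 + (396 - 12*√15/25) = 391 - 12*√15/25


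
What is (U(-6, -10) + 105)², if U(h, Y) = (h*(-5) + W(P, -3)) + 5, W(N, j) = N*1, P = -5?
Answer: 18225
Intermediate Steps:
W(N, j) = N
U(h, Y) = -5*h (U(h, Y) = (h*(-5) - 5) + 5 = (-5*h - 5) + 5 = (-5 - 5*h) + 5 = -5*h)
(U(-6, -10) + 105)² = (-5*(-6) + 105)² = (30 + 105)² = 135² = 18225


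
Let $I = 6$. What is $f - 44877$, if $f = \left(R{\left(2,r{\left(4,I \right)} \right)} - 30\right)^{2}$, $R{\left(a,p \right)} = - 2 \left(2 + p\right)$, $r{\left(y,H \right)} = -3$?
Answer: $-44093$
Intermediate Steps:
$R{\left(a,p \right)} = -4 - 2 p$
$f = 784$ ($f = \left(\left(-4 - -6\right) - 30\right)^{2} = \left(\left(-4 + 6\right) - 30\right)^{2} = \left(2 - 30\right)^{2} = \left(-28\right)^{2} = 784$)
$f - 44877 = 784 - 44877 = -44093$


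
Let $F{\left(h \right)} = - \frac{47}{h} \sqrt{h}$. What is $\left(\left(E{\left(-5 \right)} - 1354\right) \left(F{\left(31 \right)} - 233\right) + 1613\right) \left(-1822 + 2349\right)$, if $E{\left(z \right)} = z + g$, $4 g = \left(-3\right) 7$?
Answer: $\frac{673470691}{4} + \frac{4360143 \sqrt{31}}{4} \approx 1.7444 \cdot 10^{8}$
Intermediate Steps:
$g = - \frac{21}{4}$ ($g = \frac{\left(-3\right) 7}{4} = \frac{1}{4} \left(-21\right) = - \frac{21}{4} \approx -5.25$)
$F{\left(h \right)} = - \frac{47}{\sqrt{h}}$
$E{\left(z \right)} = - \frac{21}{4} + z$ ($E{\left(z \right)} = z - \frac{21}{4} = - \frac{21}{4} + z$)
$\left(\left(E{\left(-5 \right)} - 1354\right) \left(F{\left(31 \right)} - 233\right) + 1613\right) \left(-1822 + 2349\right) = \left(\left(\left(- \frac{21}{4} - 5\right) - 1354\right) \left(- \frac{47}{\sqrt{31}} - 233\right) + 1613\right) \left(-1822 + 2349\right) = \left(\left(- \frac{41}{4} - 1354\right) \left(- 47 \frac{\sqrt{31}}{31} - 233\right) + 1613\right) 527 = \left(- \frac{5457 \left(- \frac{47 \sqrt{31}}{31} - 233\right)}{4} + 1613\right) 527 = \left(- \frac{5457 \left(-233 - \frac{47 \sqrt{31}}{31}\right)}{4} + 1613\right) 527 = \left(\left(\frac{1271481}{4} + \frac{256479 \sqrt{31}}{124}\right) + 1613\right) 527 = \left(\frac{1277933}{4} + \frac{256479 \sqrt{31}}{124}\right) 527 = \frac{673470691}{4} + \frac{4360143 \sqrt{31}}{4}$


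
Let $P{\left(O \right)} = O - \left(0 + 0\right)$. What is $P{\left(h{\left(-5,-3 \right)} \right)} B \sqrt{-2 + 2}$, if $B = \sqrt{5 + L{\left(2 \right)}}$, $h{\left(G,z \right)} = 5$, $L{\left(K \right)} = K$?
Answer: $0$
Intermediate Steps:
$P{\left(O \right)} = O$ ($P{\left(O \right)} = O - 0 = O + 0 = O$)
$B = \sqrt{7}$ ($B = \sqrt{5 + 2} = \sqrt{7} \approx 2.6458$)
$P{\left(h{\left(-5,-3 \right)} \right)} B \sqrt{-2 + 2} = 5 \sqrt{7} \sqrt{-2 + 2} = 5 \sqrt{7} \sqrt{0} = 5 \sqrt{7} \cdot 0 = 0$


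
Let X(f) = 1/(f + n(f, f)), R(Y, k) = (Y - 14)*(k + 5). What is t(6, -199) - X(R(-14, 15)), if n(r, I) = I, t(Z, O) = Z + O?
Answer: -216159/1120 ≈ -193.00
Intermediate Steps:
t(Z, O) = O + Z
R(Y, k) = (-14 + Y)*(5 + k)
X(f) = 1/(2*f) (X(f) = 1/(f + f) = 1/(2*f))
t(6, -199) - X(R(-14, 15)) = (-199 + 6) - 1/(2*(-70 - 14*15 + 5*(-14) - 14*15)) = -193 - 1/(2*(-70 - 210 - 70 - 210)) = -193 - 1/(2*(-560)) = -193 - (-1)/(2*560) = -193 - 1*(-1/1120) = -193 + 1/1120 = -216159/1120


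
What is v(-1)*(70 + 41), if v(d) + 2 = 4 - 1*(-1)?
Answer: 333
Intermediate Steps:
v(d) = 3 (v(d) = -2 + (4 - 1*(-1)) = -2 + (4 + 1) = -2 + 5 = 3)
v(-1)*(70 + 41) = 3*(70 + 41) = 3*111 = 333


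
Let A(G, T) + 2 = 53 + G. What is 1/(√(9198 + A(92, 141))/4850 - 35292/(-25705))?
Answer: 90718086000/124526287531 - 13623650*√9341/124526287531 ≈ 0.71793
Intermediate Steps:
A(G, T) = 51 + G (A(G, T) = -2 + (53 + G) = 51 + G)
1/(√(9198 + A(92, 141))/4850 - 35292/(-25705)) = 1/(√(9198 + (51 + 92))/4850 - 35292/(-25705)) = 1/(√(9198 + 143)*(1/4850) - 35292*(-1/25705)) = 1/(√9341*(1/4850) + 35292/25705) = 1/(√9341/4850 + 35292/25705) = 1/(35292/25705 + √9341/4850)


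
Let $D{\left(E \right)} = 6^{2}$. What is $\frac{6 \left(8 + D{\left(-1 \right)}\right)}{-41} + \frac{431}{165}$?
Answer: $- \frac{25889}{6765} \approx -3.8269$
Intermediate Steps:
$D{\left(E \right)} = 36$
$\frac{6 \left(8 + D{\left(-1 \right)}\right)}{-41} + \frac{431}{165} = \frac{6 \left(8 + 36\right)}{-41} + \frac{431}{165} = 6 \cdot 44 \left(- \frac{1}{41}\right) + 431 \cdot \frac{1}{165} = 264 \left(- \frac{1}{41}\right) + \frac{431}{165} = - \frac{264}{41} + \frac{431}{165} = - \frac{25889}{6765}$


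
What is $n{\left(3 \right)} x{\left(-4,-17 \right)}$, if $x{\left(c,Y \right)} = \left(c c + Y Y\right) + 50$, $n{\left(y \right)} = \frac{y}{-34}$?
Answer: $- \frac{1065}{34} \approx -31.324$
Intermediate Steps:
$n{\left(y \right)} = - \frac{y}{34}$ ($n{\left(y \right)} = y \left(- \frac{1}{34}\right) = - \frac{y}{34}$)
$x{\left(c,Y \right)} = 50 + Y^{2} + c^{2}$ ($x{\left(c,Y \right)} = \left(c^{2} + Y^{2}\right) + 50 = \left(Y^{2} + c^{2}\right) + 50 = 50 + Y^{2} + c^{2}$)
$n{\left(3 \right)} x{\left(-4,-17 \right)} = \left(- \frac{1}{34}\right) 3 \left(50 + \left(-17\right)^{2} + \left(-4\right)^{2}\right) = - \frac{3 \left(50 + 289 + 16\right)}{34} = \left(- \frac{3}{34}\right) 355 = - \frac{1065}{34}$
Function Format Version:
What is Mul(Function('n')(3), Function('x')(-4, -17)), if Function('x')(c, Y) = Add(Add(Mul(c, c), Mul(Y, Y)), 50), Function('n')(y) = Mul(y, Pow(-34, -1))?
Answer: Rational(-1065, 34) ≈ -31.324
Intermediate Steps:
Function('n')(y) = Mul(Rational(-1, 34), y) (Function('n')(y) = Mul(y, Rational(-1, 34)) = Mul(Rational(-1, 34), y))
Function('x')(c, Y) = Add(50, Pow(Y, 2), Pow(c, 2)) (Function('x')(c, Y) = Add(Add(Pow(c, 2), Pow(Y, 2)), 50) = Add(Add(Pow(Y, 2), Pow(c, 2)), 50) = Add(50, Pow(Y, 2), Pow(c, 2)))
Mul(Function('n')(3), Function('x')(-4, -17)) = Mul(Mul(Rational(-1, 34), 3), Add(50, Pow(-17, 2), Pow(-4, 2))) = Mul(Rational(-3, 34), Add(50, 289, 16)) = Mul(Rational(-3, 34), 355) = Rational(-1065, 34)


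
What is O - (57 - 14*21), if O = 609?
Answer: 846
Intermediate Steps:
O - (57 - 14*21) = 609 - (57 - 14*21) = 609 - (57 - 294) = 609 - 1*(-237) = 609 + 237 = 846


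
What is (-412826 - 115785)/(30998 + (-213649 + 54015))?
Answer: 528611/128636 ≈ 4.1094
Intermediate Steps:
(-412826 - 115785)/(30998 + (-213649 + 54015)) = -528611/(30998 - 159634) = -528611/(-128636) = -528611*(-1/128636) = 528611/128636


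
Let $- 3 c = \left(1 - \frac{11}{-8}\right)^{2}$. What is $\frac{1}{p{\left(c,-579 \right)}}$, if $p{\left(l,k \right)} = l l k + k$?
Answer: $- \frac{12288}{32266705} \approx -0.00038083$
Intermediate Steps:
$c = - \frac{361}{192}$ ($c = - \frac{\left(1 - \frac{11}{-8}\right)^{2}}{3} = - \frac{\left(1 - - \frac{11}{8}\right)^{2}}{3} = - \frac{\left(1 + \frac{11}{8}\right)^{2}}{3} = - \frac{\left(\frac{19}{8}\right)^{2}}{3} = \left(- \frac{1}{3}\right) \frac{361}{64} = - \frac{361}{192} \approx -1.8802$)
$p{\left(l,k \right)} = k + k l^{2}$ ($p{\left(l,k \right)} = l^{2} k + k = k l^{2} + k = k + k l^{2}$)
$\frac{1}{p{\left(c,-579 \right)}} = \frac{1}{\left(-579\right) \left(1 + \left(- \frac{361}{192}\right)^{2}\right)} = \frac{1}{\left(-579\right) \left(1 + \frac{130321}{36864}\right)} = \frac{1}{\left(-579\right) \frac{167185}{36864}} = \frac{1}{- \frac{32266705}{12288}} = - \frac{12288}{32266705}$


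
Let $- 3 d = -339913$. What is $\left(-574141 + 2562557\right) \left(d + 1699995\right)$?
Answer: $\frac{10816780221568}{3} \approx 3.6056 \cdot 10^{12}$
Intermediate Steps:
$d = \frac{339913}{3}$ ($d = \left(- \frac{1}{3}\right) \left(-339913\right) = \frac{339913}{3} \approx 1.133 \cdot 10^{5}$)
$\left(-574141 + 2562557\right) \left(d + 1699995\right) = \left(-574141 + 2562557\right) \left(\frac{339913}{3} + 1699995\right) = 1988416 \cdot \frac{5439898}{3} = \frac{10816780221568}{3}$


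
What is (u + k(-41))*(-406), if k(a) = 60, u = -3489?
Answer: 1392174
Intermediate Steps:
(u + k(-41))*(-406) = (-3489 + 60)*(-406) = -3429*(-406) = 1392174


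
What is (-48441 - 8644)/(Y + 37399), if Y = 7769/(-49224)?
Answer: -2809952040/1840920607 ≈ -1.5264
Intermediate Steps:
Y = -7769/49224 (Y = 7769*(-1/49224) = -7769/49224 ≈ -0.15783)
(-48441 - 8644)/(Y + 37399) = (-48441 - 8644)/(-7769/49224 + 37399) = -57085/1840920607/49224 = -57085*49224/1840920607 = -2809952040/1840920607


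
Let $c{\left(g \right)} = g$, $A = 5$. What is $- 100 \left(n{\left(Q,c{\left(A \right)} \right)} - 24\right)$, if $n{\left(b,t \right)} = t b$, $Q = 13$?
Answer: $-4100$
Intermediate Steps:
$n{\left(b,t \right)} = b t$
$- 100 \left(n{\left(Q,c{\left(A \right)} \right)} - 24\right) = - 100 \left(13 \cdot 5 - 24\right) = - 100 \left(65 - 24\right) = \left(-100\right) 41 = -4100$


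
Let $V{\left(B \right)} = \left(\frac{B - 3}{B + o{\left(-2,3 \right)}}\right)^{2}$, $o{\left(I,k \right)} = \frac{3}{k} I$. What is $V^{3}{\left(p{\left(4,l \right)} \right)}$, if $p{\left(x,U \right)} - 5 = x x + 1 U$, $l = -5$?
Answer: $\frac{4826809}{7529536} \approx 0.64105$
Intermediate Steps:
$o{\left(I,k \right)} = \frac{3 I}{k}$
$p{\left(x,U \right)} = 5 + U + x^{2}$ ($p{\left(x,U \right)} = 5 + \left(x x + 1 U\right) = 5 + \left(x^{2} + U\right) = 5 + \left(U + x^{2}\right) = 5 + U + x^{2}$)
$V{\left(B \right)} = \frac{\left(-3 + B\right)^{2}}{\left(-2 + B\right)^{2}}$ ($V{\left(B \right)} = \left(\frac{B - 3}{B + 3 \left(-2\right) \frac{1}{3}}\right)^{2} = \left(\frac{-3 + B}{B + 3 \left(-2\right) \frac{1}{3}}\right)^{2} = \left(\frac{-3 + B}{B - 2}\right)^{2} = \left(\frac{-3 + B}{-2 + B}\right)^{2} = \frac{\left(-3 + B\right)^{2}}{\left(-2 + B\right)^{2}}$)
$V^{3}{\left(p{\left(4,l \right)} \right)} = \left(\frac{\left(-3 + \left(5 - 5 + 4^{2}\right)\right)^{2}}{\left(-2 + \left(5 - 5 + 4^{2}\right)\right)^{2}}\right)^{3} = \left(\frac{\left(-3 + \left(5 - 5 + 16\right)\right)^{2}}{\left(-2 + \left(5 - 5 + 16\right)\right)^{2}}\right)^{3} = \left(\frac{\left(-3 + 16\right)^{2}}{\left(-2 + 16\right)^{2}}\right)^{3} = \left(\frac{13^{2}}{196}\right)^{3} = \left(169 \cdot \frac{1}{196}\right)^{3} = \left(\frac{169}{196}\right)^{3} = \frac{4826809}{7529536}$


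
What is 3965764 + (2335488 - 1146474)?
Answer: 5154778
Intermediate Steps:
3965764 + (2335488 - 1146474) = 3965764 + 1189014 = 5154778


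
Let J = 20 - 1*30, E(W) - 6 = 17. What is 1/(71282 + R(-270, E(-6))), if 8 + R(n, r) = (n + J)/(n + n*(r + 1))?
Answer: 675/48109978 ≈ 1.4030e-5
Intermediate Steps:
E(W) = 23 (E(W) = 6 + 17 = 23)
J = -10 (J = 20 - 30 = -10)
R(n, r) = -8 + (-10 + n)/(n + n*(1 + r)) (R(n, r) = -8 + (n - 10)/(n + n*(r + 1)) = -8 + (-10 + n)/(n + n*(1 + r)))
1/(71282 + R(-270, E(-6))) = 1/(71282 + (-10 - 15*(-270) - 8*(-270)*23)/((-270)*(2 + 23))) = 1/(71282 - 1/270*(-10 + 4050 + 49680)/25) = 1/(71282 - 1/270*1/25*53720) = 1/(71282 - 5372/675) = 1/(48109978/675) = 675/48109978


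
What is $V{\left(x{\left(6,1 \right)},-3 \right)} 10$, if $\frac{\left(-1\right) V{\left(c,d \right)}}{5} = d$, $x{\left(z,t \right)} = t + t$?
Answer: $150$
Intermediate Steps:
$x{\left(z,t \right)} = 2 t$
$V{\left(c,d \right)} = - 5 d$
$V{\left(x{\left(6,1 \right)},-3 \right)} 10 = \left(-5\right) \left(-3\right) 10 = 15 \cdot 10 = 150$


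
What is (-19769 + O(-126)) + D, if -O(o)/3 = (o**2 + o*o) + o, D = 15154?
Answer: -99493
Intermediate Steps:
O(o) = -6*o**2 - 3*o (O(o) = -3*((o**2 + o*o) + o) = -3*((o**2 + o**2) + o) = -3*(2*o**2 + o) = -3*(o + 2*o**2) = -6*o**2 - 3*o)
(-19769 + O(-126)) + D = (-19769 - 3*(-126)*(1 + 2*(-126))) + 15154 = (-19769 - 3*(-126)*(1 - 252)) + 15154 = (-19769 - 3*(-126)*(-251)) + 15154 = (-19769 - 94878) + 15154 = -114647 + 15154 = -99493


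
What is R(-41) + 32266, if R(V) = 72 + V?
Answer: 32297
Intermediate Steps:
R(-41) + 32266 = (72 - 41) + 32266 = 31 + 32266 = 32297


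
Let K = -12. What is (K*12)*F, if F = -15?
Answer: 2160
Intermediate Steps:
(K*12)*F = -12*12*(-15) = -144*(-15) = 2160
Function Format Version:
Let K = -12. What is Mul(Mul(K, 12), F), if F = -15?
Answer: 2160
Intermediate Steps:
Mul(Mul(K, 12), F) = Mul(Mul(-12, 12), -15) = Mul(-144, -15) = 2160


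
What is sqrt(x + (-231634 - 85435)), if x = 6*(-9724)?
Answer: I*sqrt(375413) ≈ 612.71*I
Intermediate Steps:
x = -58344
sqrt(x + (-231634 - 85435)) = sqrt(-58344 + (-231634 - 85435)) = sqrt(-58344 - 317069) = sqrt(-375413) = I*sqrt(375413)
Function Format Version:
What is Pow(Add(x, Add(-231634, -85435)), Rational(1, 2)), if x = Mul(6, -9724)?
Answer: Mul(I, Pow(375413, Rational(1, 2))) ≈ Mul(612.71, I)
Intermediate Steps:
x = -58344
Pow(Add(x, Add(-231634, -85435)), Rational(1, 2)) = Pow(Add(-58344, Add(-231634, -85435)), Rational(1, 2)) = Pow(Add(-58344, -317069), Rational(1, 2)) = Pow(-375413, Rational(1, 2)) = Mul(I, Pow(375413, Rational(1, 2)))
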